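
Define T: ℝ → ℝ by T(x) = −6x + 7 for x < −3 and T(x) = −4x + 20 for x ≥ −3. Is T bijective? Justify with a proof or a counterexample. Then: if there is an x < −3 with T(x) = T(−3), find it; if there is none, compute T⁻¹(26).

-25/6

Both pieces are strictly decreasing (slopes −6 and −4), so each is injective on its own interval.
The left piece maps (−∞, −3) onto (25, ∞); the right piece maps [−3, ∞) onto (−∞, 32].
These images overlap. In particular T(−3) = 32 (right piece), and solving −6x + 7 = 32 on the left piece gives x = −25/6 < −3.
So T(−25/6) = T(−3) with −25/6 ≠ −3, and T is not injective, hence not bijective. This x = −25/6 is the requested value below −3.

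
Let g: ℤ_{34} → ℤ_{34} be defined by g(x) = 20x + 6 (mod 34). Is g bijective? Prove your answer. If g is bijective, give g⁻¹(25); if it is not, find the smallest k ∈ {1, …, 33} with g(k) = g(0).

17

We have gcd(20, 34) = 2 > 1. Taking a = 0 and b = 17: g(0) = 6 and g(17) = 20·17 + 6 = 346 ≡ 6 (mod 34).
So g(0) = g(17) while 0 ≠ 17, so g is not injective, hence not bijective.
Since g is not bijective, we find the least positive k with g(k) = g(0): this means 20k ≡ 0 (mod 34), i.e. 34 ∣ 20k. Since gcd(20, 34) = 2, dividing through by 2 this holds exactly when 17 ∣ 10k, and as gcd(10, 17) = 1, exactly when 17 ∣ k.
The smallest positive such k is 17.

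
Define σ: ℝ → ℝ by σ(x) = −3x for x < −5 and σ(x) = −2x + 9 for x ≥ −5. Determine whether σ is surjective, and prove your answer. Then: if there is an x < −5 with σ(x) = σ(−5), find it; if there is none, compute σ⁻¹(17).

-19/3

Both pieces are strictly decreasing (slopes −3 and −2), so each is injective on its own interval.
The left piece maps (−∞, −5) onto (15, ∞); the right piece maps [−5, ∞) onto (−∞, 19].
The union (15, ∞) ∪ (−∞, 19] covers ℝ, so σ is surjective.
For the follow-up: the images overlap, so an x < −5 with σ(x) = σ(−5) exists. σ(−5) = 19; solving −3x = 19 for x < −5 gives x = (19 − 0)/(−3) = −19/3.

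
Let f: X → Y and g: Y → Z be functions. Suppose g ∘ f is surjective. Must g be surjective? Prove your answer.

surjective

Let c ∈ Z. Since g ∘ f is surjective, some a ∈ X has g(f(a)) = c. Then b = f(a) ∈ Y satisfies g(b) = c. So g is surjective.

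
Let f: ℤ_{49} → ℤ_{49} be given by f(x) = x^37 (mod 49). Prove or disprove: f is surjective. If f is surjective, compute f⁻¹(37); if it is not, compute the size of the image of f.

f(0) = 0^37 = 0.
f(7): Repeated squaring mod 49: 7^1 ≡ 7, 7^2 ≡ 7² = 49 ≡ 0, 7^4 ≡ 0² = 0, 7^8 ≡ 0² = 0, 7^16 ≡ 0² = 0, 7^32 ≡ 0² = 0. Since 37 = 32 + 4 + 1, 7^37 ≡ 0·0·7: 0·0 = 0, then 0·7 = 0. So 7^37 ≡ 0 (mod 49).
So f(0) = f(7) = 0 while 0 ≠ 7, hence f is not injective.
A non-injective map from the 49-element set ℤ_{49} to itself takes at most 48 distinct values, so it cannot be surjective. Thus f is not surjective.
Since f is not surjective, we determine |image(f)|. Computing x^37 mod 49 for each x (by repeated squaring, reducing mod 49 at every step), the values f(0), f(1), …, f(48) are: 0, 1, 23, 24, 39, 40, 13, 0, 15, 37, 38, 4, 5, 27, 0, 29, 2, 3, 18, 19, 41, 0, 43, 16, 17, 32, 33, 6, 0, 8, 30, 31, 46, 47, 20, 0, 22, 44, 45, 11, 12, 34, 0, 36, 9, 10, 25, 26, 48.
The distinct values are {0, 1, 2, 3, 4, 5, 6, 8, 9, 10, 11, 12, 13, 15, 16, 17, 18, 19, 20, 22, 23, 24, 25, 26, 27, 29, 30, 31, 32, 33, 34, 36, 37, 38, 39, 40, 41, 43, 44, 45, 46, 47, 48}; there are 43 of them.

43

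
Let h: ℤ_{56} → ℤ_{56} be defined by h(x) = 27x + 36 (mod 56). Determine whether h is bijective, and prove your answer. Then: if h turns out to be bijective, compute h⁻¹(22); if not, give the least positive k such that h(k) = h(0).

Suppose h(s) = h(t) in ℤ_{56}. Then 27s + 36 ≡ 27t + 36 (mod 56), hence 27(s − t) ≡ 0 (mod 56).
Since gcd(27, 56) = 1, 27 is invertible modulo 56, hence s − t ≡ 0 (mod 56), i.e. s = t.
We now compute 27⁻¹ mod 56 explicitly. Euclid's algorithm: 56 = 2·27 + 2, 27 = 13·2 + 1; back-substituting gives 1 = 27·27 − 13·56, so 27⁻¹ ≡ 27 (mod 56).
Then y ↦ 27(y − 36) is a two-sided inverse to h, so every y ∈ ℤ_{56} has a preimage.
Thus h is bijective.
Since h is bijective, we find h⁻¹(22): we need 27x ≡ 22 − 36 ≡ 42 (mod 56). Using 27⁻¹ = 27: x ≡ 27·42 = 1134 = 20·56 + 14, so x = 14.
Check: h(14) = 27·14 + 36 = 414 = 7·56 + 22 ≡ 22 (mod 56).

14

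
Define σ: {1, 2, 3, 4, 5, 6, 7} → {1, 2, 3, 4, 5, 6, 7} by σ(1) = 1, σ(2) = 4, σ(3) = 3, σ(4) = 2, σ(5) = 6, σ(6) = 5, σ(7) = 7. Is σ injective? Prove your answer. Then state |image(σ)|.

7

The values σ(1), …, σ(7) are 1, 4, 3, 2, 6, 5, 7 — all distinct.
So σ(s) = σ(t) only when s = t, and σ is injective.
The image of σ is {1, 2, 3, 4, 5, 6, 7}, which has 7 elements.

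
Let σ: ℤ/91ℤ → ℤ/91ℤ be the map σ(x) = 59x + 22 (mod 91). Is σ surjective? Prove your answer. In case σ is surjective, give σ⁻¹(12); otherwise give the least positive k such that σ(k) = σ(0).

6

Since gcd(59, 91) = 1, 59 is invertible modulo 91. Euclid's algorithm: 91 = 1·59 + 32, 59 = 1·32 + 27, 32 = 1·27 + 5, 27 = 5·5 + 2, 5 = 2·2 + 1; back-substituting gives 1 = 54·59 − 35·91, so 59⁻¹ ≡ 54 (mod 91).
For any y ∈ ℤ/91ℤ, x = 54(y − 22) mod 91 satisfies σ(x) = 59·54(y − 22) + 22 ≡ y (since 59·54 ≡ 1 mod 91). So every y has a preimage.
Hence σ is surjective.
Since σ is surjective, we find σ⁻¹(12): we need 59x ≡ 12 − 22 ≡ 81 (mod 91). Using 59⁻¹ = 54: x ≡ 54·81 = 4374 = 48·91 + 6, so x = 6.
Check: σ(6) = 59·6 + 22 = 376 = 4·91 + 12 ≡ 12 (mod 91).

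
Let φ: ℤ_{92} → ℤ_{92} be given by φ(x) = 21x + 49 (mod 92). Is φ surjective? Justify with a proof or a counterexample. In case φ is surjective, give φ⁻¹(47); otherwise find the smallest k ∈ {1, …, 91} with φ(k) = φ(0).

Since gcd(21, 92) = 1, 21 is invertible modulo 92. Euclid's algorithm: 92 = 4·21 + 8, 21 = 2·8 + 5, 8 = 1·5 + 3, 5 = 1·3 + 2, 3 = 1·2 + 1; back-substituting gives 1 = 57·21 − 13·92, so 21⁻¹ ≡ 57 (mod 92).
Then y ↦ 57(y − 49) is a two-sided inverse to φ, so every y ∈ ℤ_{92} has a preimage.
Thus φ is surjective.
Since φ is surjective, we compute φ⁻¹(47): solve 21x + 49 ≡ 47 (mod 92), i.e. 21x ≡ 90 (mod 92).
Multiplying by 21⁻¹ = 57 gives x ≡ 57·90 = 5130 = 55·92 + 70 ≡ 70 (mod 92).
Check: φ(70) = 21·70 + 49 = 1519 = 16·92 + 47 ≡ 47 (mod 92).

70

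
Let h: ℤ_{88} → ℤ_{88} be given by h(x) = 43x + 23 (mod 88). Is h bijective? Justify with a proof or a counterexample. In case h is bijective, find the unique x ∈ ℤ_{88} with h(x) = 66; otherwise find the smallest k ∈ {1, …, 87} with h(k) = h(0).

1

Suppose h(u) = h(v) in ℤ_{88}. Then 43u + 23 ≡ 43v + 23 (mod 88), thus 43(u − v) ≡ 0 (mod 88).
Since gcd(43, 88) = 1, 43 is invertible modulo 88, so u − v ≡ 0 (mod 88), i.e. u = v.
We now compute 43⁻¹ mod 88 explicitly. Euclid's algorithm: 88 = 2·43 + 2, 43 = 21·2 + 1; back-substituting gives 1 = 43·43 − 21·88, so 43⁻¹ ≡ 43 (mod 88).
For any y ∈ ℤ_{88}, x = 43(y − 23) mod 88 satisfies h(x) = 43·43(y − 23) + 23 ≡ y (since 43·43 ≡ 1 mod 88). So every y has a preimage.
So h is bijective.
Since h is bijective, we find h⁻¹(66): we need 43x ≡ 66 − 23 ≡ 43 (mod 88). Using 43⁻¹ = 43: x ≡ 43·43 = 1849 = 21·88 + 1, so x = 1.
Check: h(1) = 43·1 + 23 = 66 ≡ 66 (mod 88).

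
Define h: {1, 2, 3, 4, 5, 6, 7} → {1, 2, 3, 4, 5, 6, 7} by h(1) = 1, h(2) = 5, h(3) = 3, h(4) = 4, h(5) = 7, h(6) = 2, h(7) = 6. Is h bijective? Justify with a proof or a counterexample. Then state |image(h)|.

The values 1, 5, 3, 4, 7, 2, 6 are a permutation of {1, 2, 3, 4, 5, 6, 7}: each element appears exactly once.
So h is injective and surjective, hence bijective.
The image of h is {1, 2, 3, 4, 5, 6, 7}, which has 7 elements.

7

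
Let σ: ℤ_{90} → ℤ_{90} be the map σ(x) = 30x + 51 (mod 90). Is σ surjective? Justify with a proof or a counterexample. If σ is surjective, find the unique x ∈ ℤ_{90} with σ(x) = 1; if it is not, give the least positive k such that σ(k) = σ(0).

3

Recall that surjectivity means every element of the codomain has a preimage under σ.
Since gcd(30, 90) = 30, we have 30x ≡ 0 (mod 30) for all x, so σ(x) ≡ 21 (mod 30).
But 0 ≢ 21 (mod 30), so 0 ∈ ℤ_{90} has no preimage. Thus σ is not surjective.
Since σ is not surjective, we find the least positive k with σ(k) = σ(0): this means 30k ≡ 0 (mod 90), i.e. 90 ∣ 30k. Since gcd(30, 90) = 30, dividing through by 30 this holds exactly when 3 ∣ k.
The smallest positive such k is 3.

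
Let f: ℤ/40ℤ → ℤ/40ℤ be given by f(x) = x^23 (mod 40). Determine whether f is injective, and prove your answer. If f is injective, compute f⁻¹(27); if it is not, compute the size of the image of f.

25

f(0) = 0^23 = 0.
f(10): Repeated squaring mod 40: 10^1 ≡ 10, 10^2 ≡ 10² = 100 ≡ 20, 10^4 ≡ 20² = 400 ≡ 0, 10^8 ≡ 0² = 0, 10^16 ≡ 0² = 0. Since 23 = 16 + 4 + 2 + 1, 10^23 ≡ 0·0·20·10: 0·0 = 0, then 0·20 = 0, then 0·10 = 0. So 10^23 ≡ 0 (mod 40).
So f(0) = f(10) = 0 while 0 ≠ 10, therefore f is not injective.
Since f is not injective, we determine |image(f)|. Computing x^23 mod 40 for each x (by repeated squaring, reducing mod 40 at every step), the values f(0), f(1), …, f(39) are: 0, 1, 8, 27, 24, 5, 16, 23, 32, 9, 0, 11, 8, 37, 24, 15, 16, 33, 32, 19, 0, 21, 8, 7, 24, 25, 16, 3, 32, 29, 0, 31, 8, 17, 24, 35, 16, 13, 32, 39.
The distinct values are {0, 1, 3, 5, 7, 8, 9, 11, 13, 15, 16, 17, 19, 21, 23, 24, 25, 27, 29, 31, 32, 33, 35, 37, 39}; there are 25 of them.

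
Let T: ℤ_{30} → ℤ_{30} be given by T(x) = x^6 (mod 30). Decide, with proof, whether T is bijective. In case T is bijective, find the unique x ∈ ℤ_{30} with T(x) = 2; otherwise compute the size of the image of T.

12

T(2): Repeated squaring mod 30: 2^1 ≡ 2, 2^2 ≡ 2² = 4, 2^4 ≡ 4² = 16. Since 6 = 4 + 2, 2^6 ≡ 16·4: 16·4 = 64 ≡ 4. So 2^6 ≡ 4 (mod 30).
T(8): Repeated squaring mod 30: 8^1 ≡ 8, 8^2 ≡ 8² = 64 ≡ 4, 8^4 ≡ 4² = 16. Since 6 = 4 + 2, 8^6 ≡ 16·4: 16·4 = 64 ≡ 4. So 8^6 ≡ 4 (mod 30).
So T(2) = T(8) = 4 while 2 ≠ 8, hence T is not injective, hence not bijective.
Since T is not bijective, we determine |image(T)|. Computing x^6 mod 30 for each x (by repeated squaring, reducing mod 30 at every step), the values T(0), T(1), …, T(29) are: 0, 1, 4, 9, 16, 25, 6, 19, 4, 21, 10, 1, 24, 19, 16, 15, 16, 19, 24, 1, 10, 21, 4, 19, 6, 25, 16, 9, 4, 1.
The distinct values are {0, 1, 4, 6, 9, 10, 15, 16, 19, 21, 24, 25}; there are 12 of them.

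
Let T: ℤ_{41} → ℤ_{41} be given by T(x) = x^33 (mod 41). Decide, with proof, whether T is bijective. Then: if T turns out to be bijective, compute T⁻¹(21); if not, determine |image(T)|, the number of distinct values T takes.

Since 41 is prime, the nonzero elements of ℤ_{41} form a cyclic group of order 40.
As gcd(33, 40) = 1, raising to the 33rd power is a bijection on this group: if a^33 ≡ b^33 then (ab^{−1})^33 = 1, and the only element of order dividing gcd(33, 40) = 1 is 1, so a = b.
With T(0) = 0 this makes T injective on all of ℤ_{41}, hence bijective (finite equal-size domain and codomain). In particular T is bijective.
Since T is bijective, we find the preimage of 21. The inverse of x ↦ x^33 on (ℤ_{41})^× is x ↦ x^17, because 33·17 = 561 = 14·40 + 1 ≡ 1 (mod 40) and x^{40} = 1 for x ≠ 0 (Fermat). So T⁻¹(21) = 21^17 mod 41.
Repeated squaring mod 41: 21^1 ≡ 21, 21^2 ≡ 21² = 441 ≡ 31, 21^4 ≡ 31² = 961 ≡ 18, 21^8 ≡ 18² = 324 ≡ 37, 21^16 ≡ 37² = 1369 ≡ 16. Since 17 = 16 + 1, 21^17 ≡ 16·21: 16·21 = 336 ≡ 8. So 21^17 ≡ 8 (mod 41).
Hence T⁻¹(21) = 8.

8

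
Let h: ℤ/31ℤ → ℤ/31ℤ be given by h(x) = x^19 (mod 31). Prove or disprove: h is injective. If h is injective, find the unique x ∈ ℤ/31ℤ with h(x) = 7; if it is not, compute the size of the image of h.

14

Since 31 is prime, the nonzero elements of ℤ/31ℤ form a cyclic group of order 30.
As gcd(19, 30) = 1, raising to the 19th power is a bijection on this group: if a^19 ≡ b^19 then (ab^{−1})^19 = 1, and the only element of order dividing gcd(19, 30) = 1 is 1, so a = b.
With h(0) = 0 this makes h injective on all of ℤ/31ℤ, hence bijective (finite equal-size domain and codomain). In particular h is injective.
Since h is injective, we find the preimage of 7. The inverse of x ↦ x^19 on (ℤ/31ℤ)^× is x ↦ x^19, because 19·19 = 361 = 12·30 + 1 ≡ 1 (mod 30) and x^{30} = 1 for x ≠ 0 (Fermat). So h⁻¹(7) = 7^19 mod 31.
Repeated squaring mod 31: 7^1 ≡ 7, 7^2 ≡ 7² = 49 ≡ 18, 7^4 ≡ 18² = 324 ≡ 14, 7^8 ≡ 14² = 196 ≡ 10, 7^16 ≡ 10² = 100 ≡ 7. Since 19 = 16 + 2 + 1, 7^19 ≡ 7·18·7: 7·18 = 126 ≡ 2, then 2·7 = 14. So 7^19 ≡ 14 (mod 31).
Hence h⁻¹(7) = 14.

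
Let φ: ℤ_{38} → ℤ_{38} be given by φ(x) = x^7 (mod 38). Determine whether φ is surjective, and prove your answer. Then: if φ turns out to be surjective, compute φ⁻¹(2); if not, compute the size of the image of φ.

Computing x^7 mod 38 for each x (by repeated squaring, reducing mod 38 at every step), the values φ(0), φ(1), …, φ(37) are: 0, 1, 14, 21, 6, 35, 28, 7, 8, 23, 34, 11, 12, 29, 22, 13, 36, 5, 18, 19, 20, 33, 2, 25, 16, 9, 26, 27, 4, 15, 30, 31, 10, 3, 32, 17, 24, 37.
Every element of ℤ_{38} appears exactly once in this list, so φ is a bijection, and in particular surjective.
Since φ is surjective, we read off the preimage of 2 from the same table: φ(22) = 2, so φ⁻¹(2) = 22.

22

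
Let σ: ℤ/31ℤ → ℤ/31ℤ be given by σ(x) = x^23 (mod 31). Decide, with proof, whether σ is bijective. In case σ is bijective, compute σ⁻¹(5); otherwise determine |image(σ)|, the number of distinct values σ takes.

Since 31 is prime, the nonzero elements of ℤ/31ℤ form a cyclic group of order 30.
As gcd(23, 30) = 1, raising to the 23rd power is a bijection on this group: if u^23 ≡ v^23 then (uv^{−1})^23 = 1, and the only element of order dividing gcd(23, 30) = 1 is 1, so u = v.
With σ(0) = 0 this makes σ injective on all of ℤ/31ℤ, hence bijective (finite equal-size domain and codomain). In particular σ is bijective.
Since σ is bijective, we find the preimage of 5. The inverse of x ↦ x^23 on (ℤ/31ℤ)^× is x ↦ x^17, because 23·17 = 391 = 13·30 + 1 ≡ 1 (mod 30) and x^{30} = 1 for x ≠ 0 (Fermat). So σ⁻¹(5) = 5^17 mod 31.
Repeated squaring mod 31: 5^1 ≡ 5, 5^2 ≡ 5² = 25, 5^4 ≡ 25² = 625 ≡ 5, 5^8 ≡ 5² = 25, 5^16 ≡ 25² = 625 ≡ 5. Since 17 = 16 + 1, 5^17 ≡ 5·5: 5·5 = 25. So 5^17 ≡ 25 (mod 31).
Hence σ⁻¹(5) = 25.

25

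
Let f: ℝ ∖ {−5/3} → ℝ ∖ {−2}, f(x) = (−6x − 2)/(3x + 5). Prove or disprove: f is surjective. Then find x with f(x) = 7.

For any y ≠ −2, solving y(3x + 5) = −6x − 2 for x gives a well-defined x ≠ −5/3. So f is surjective.
Solving f(x) = 7: cross-multiplying gives −6x − 2 = 7(3x + 5), which rearranges to −27x = 37, so x = −37/27.

-37/27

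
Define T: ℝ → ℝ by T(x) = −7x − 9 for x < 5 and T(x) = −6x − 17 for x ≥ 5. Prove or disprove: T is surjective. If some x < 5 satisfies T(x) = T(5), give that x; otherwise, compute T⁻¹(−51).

17/3

Both pieces are strictly decreasing (slopes −7 and −6), so each is injective on its own interval.
The left piece maps (−∞, 5) onto (−44, ∞); the right piece maps [5, ∞) onto (−∞, −47].
The union (−44, ∞) ∪ (−∞, −47] omits the interval between −44 and −47; in particular −44 has no preimage. So T is not surjective.
Because the two images are disjoint, no x < 5 has T(x) = T(5), so we compute T⁻¹(−51): −51 lies in (−∞, −47], so solve −6x − 17 = −51: x = (−51 + 17)/(−6) = 17/3.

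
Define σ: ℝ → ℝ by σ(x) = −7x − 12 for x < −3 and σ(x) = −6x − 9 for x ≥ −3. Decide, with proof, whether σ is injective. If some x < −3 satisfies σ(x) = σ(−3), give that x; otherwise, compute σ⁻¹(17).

-29/7

Both pieces are strictly decreasing (slopes −7 and −6), so each is injective on its own interval.
The left piece maps (−∞, −3) onto (9, ∞); the right piece maps [−3, ∞) onto (−∞, 9].
These images are disjoint, so no value is attained by both pieces. Therefore σ is injective.
Because the two images are disjoint, no x < −3 has σ(x) = σ(−3), so we compute σ⁻¹(17): 17 lies in (9, ∞), so solve −7x − 12 = 17: x = (17 + 12)/(−7) = −29/7.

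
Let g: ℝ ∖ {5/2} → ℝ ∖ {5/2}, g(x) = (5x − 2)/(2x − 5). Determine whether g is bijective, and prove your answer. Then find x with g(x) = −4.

Suppose g(x_1) = g(x_2). Cross-multiplying: (5x_1 − 2)(2x_2 − 5) = (5x_2 − 2)(2x_1 − 5).
Expanding both sides and cancelling the symmetric terms leaves −21·(x_1 − x_2) = 0. Since −21 ≠ 0, x_1 = x_2. Therefore g is injective.
For any y ≠ 5/2, solving y(2x − 5) = 5x − 2 for x gives a well-defined x ≠ 5/2. So g is surjective.
Hence g is bijective.
Solving g(x) = −4: cross-multiplying gives 5x − 2 = −4(2x − 5), which rearranges to 13x = 22, so x = 22/13.

22/13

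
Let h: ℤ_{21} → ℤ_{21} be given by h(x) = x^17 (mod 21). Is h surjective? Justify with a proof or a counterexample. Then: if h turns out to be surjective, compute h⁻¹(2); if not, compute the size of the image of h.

Computing x^17 mod 21 for each x (by repeated squaring, reducing mod 21 at every step), the values h(0), h(1), …, h(20) are: 0, 1, 11, 12, 16, 17, 6, 7, 8, 18, 19, 2, 3, 13, 14, 15, 4, 5, 9, 10, 20.
Every element of ℤ_{21} appears exactly once in this list, so h is a bijection, and in particular surjective.
Since h is surjective, we read off the preimage of 2 from the same table: h(11) = 2, so h⁻¹(2) = 11.

11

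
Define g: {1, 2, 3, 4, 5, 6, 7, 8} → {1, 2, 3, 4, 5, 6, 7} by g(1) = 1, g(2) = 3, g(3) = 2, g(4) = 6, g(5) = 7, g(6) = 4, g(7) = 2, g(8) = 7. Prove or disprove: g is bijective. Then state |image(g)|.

6

g(3) = 2 = g(7) with 3 ≠ 7, so g is not injective, hence not bijective.
The image of g is {1, 2, 3, 4, 6, 7}, which has 6 elements.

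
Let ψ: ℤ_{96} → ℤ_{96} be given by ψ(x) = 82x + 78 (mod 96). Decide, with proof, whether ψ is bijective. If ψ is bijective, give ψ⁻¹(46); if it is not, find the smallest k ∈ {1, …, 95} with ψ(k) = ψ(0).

48

We have gcd(82, 96) = 2 > 1. Taking u = 0 and v = 48: ψ(0) = 78 and ψ(48) = 82·48 + 78 = 4014 ≡ 78 (mod 96).
So ψ(0) = ψ(48) while 0 ≠ 48, therefore ψ is not injective, hence not bijective.
Since ψ is not bijective, we find the least positive k with ψ(k) = ψ(0): this means 82k ≡ 0 (mod 96), i.e. 96 ∣ 82k. Since gcd(82, 96) = 2, dividing through by 2 this holds exactly when 48 ∣ 41k, and as gcd(41, 48) = 1, exactly when 48 ∣ k.
The smallest positive such k is 48.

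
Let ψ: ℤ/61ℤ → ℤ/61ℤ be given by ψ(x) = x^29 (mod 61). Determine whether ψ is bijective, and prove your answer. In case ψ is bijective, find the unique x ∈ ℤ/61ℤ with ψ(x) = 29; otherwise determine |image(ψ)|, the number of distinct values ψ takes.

21

Since 61 is prime, the nonzero elements of ℤ/61ℤ form a cyclic group of order 60.
As gcd(29, 60) = 1, raising to the 29th power is a bijection on this group: if u^29 ≡ v^29 then (uv^{−1})^29 = 1, and the only element of order dividing gcd(29, 60) = 1 is 1, so u = v.
With ψ(0) = 0 this makes ψ injective on all of ℤ/61ℤ, hence bijective (finite equal-size domain and codomain). In particular ψ is bijective.
Since ψ is bijective, we find the preimage of 29. The inverse of x ↦ x^29 on (ℤ/61ℤ)^× is x ↦ x^29, because 29·29 = 841 = 14·60 + 1 ≡ 1 (mod 60) and x^{60} = 1 for x ≠ 0 (Fermat). So ψ⁻¹(29) = 29^29 mod 61.
Repeated squaring mod 61: 29^1 ≡ 29, 29^2 ≡ 29² = 841 ≡ 48, 29^4 ≡ 48² = 2304 ≡ 47, 29^8 ≡ 47² = 2209 ≡ 13, 29^16 ≡ 13² = 169 ≡ 47. Since 29 = 16 + 8 + 4 + 1, 29^29 ≡ 47·13·47·29: 47·13 = 611 ≡ 1, then 1·47 = 47, then 47·29 = 1363 ≡ 21. So 29^29 ≡ 21 (mod 61).
Hence ψ⁻¹(29) = 21.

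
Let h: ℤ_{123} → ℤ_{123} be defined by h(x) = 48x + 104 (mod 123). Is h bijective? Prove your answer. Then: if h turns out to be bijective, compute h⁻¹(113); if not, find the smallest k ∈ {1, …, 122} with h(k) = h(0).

Recall that h is injective when h(x_1) = h(x_2) forces x_1 = x_2.
We have gcd(48, 123) = 3 > 1. Taking x_1 = 0 and x_2 = 41: h(0) = 104 and h(41) = 48·41 + 104 = 2072 ≡ 104 (mod 123).
So h(0) = h(41) while 0 ≠ 41, thus h is not injective, hence not bijective.
Since h is not bijective, we find the least positive k with h(k) = h(0): this means 48k ≡ 0 (mod 123), i.e. 123 ∣ 48k. Since gcd(48, 123) = 3, dividing through by 3 this holds exactly when 41 ∣ 16k, and as gcd(16, 41) = 1, exactly when 41 ∣ k.
The smallest positive such k is 41.

41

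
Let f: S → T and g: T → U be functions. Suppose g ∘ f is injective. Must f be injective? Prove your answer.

injective

Suppose f(a) = f(b). Applying g: (g ∘ f)(a) = (g ∘ f)(b). Since g ∘ f is injective, a = b. So f is injective.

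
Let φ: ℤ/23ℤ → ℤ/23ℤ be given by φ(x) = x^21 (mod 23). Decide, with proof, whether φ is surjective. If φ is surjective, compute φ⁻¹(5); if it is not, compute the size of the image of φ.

Since 23 is prime, the nonzero elements of ℤ/23ℤ form a cyclic group of order 22.
As gcd(21, 22) = 1, raising to the 21st power is a bijection on this group: if a^21 ≡ b^21 then (ab^{−1})^21 = 1, and the only element of order dividing gcd(21, 22) = 1 is 1, so a = b.
With φ(0) = 0 this makes φ injective on all of ℤ/23ℤ, hence bijective (finite equal-size domain and codomain). In particular φ is surjective.
Since φ is surjective, we find the preimage of 5. The inverse of x ↦ x^21 on (ℤ/23ℤ)^× is x ↦ x^21, because 21·21 = 441 = 20·22 + 1 ≡ 1 (mod 22) and x^{22} = 1 for x ≠ 0 (Fermat). So φ⁻¹(5) = 5^21 mod 23.
Repeated squaring mod 23: 5^1 ≡ 5, 5^2 ≡ 5² = 25 ≡ 2, 5^4 ≡ 2² = 4, 5^8 ≡ 4² = 16, 5^16 ≡ 16² = 256 ≡ 3. Since 21 = 16 + 4 + 1, 5^21 ≡ 3·4·5: 3·4 = 12, then 12·5 = 60 ≡ 14. So 5^21 ≡ 14 (mod 23).
Hence φ⁻¹(5) = 14.

14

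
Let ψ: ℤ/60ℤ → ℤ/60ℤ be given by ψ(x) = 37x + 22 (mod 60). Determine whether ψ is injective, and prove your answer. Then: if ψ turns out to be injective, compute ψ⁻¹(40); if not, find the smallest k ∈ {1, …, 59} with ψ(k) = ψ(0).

Suppose ψ(x_1) = ψ(x_2) in ℤ/60ℤ. Then 37x_1 + 22 ≡ 37x_2 + 22 (mod 60), hence 37(x_1 − x_2) ≡ 0 (mod 60).
Since gcd(37, 60) = 1, 37 is invertible modulo 60, so x_1 − x_2 ≡ 0 (mod 60), i.e. x_1 = x_2.
Thus ψ is injective.
We now compute 37⁻¹ mod 60 explicitly. Euclid's algorithm: 60 = 1·37 + 23, 37 = 1·23 + 14, 23 = 1·14 + 9, 14 = 1·9 + 5, 9 = 1·5 + 4, 5 = 1·4 + 1; back-substituting gives 1 = 13·37 − 8·60, so 37⁻¹ ≡ 13 (mod 60).
Since ψ is injective, we compute ψ⁻¹(40): solve 37x + 22 ≡ 40 (mod 60), i.e. 37x ≡ 18 (mod 60).
Multiplying by 37⁻¹ = 13 gives x ≡ 13·18 = 234 = 3·60 + 54 ≡ 54 (mod 60).
Check: ψ(54) = 37·54 + 22 = 2020 = 33·60 + 40 ≡ 40 (mod 60).

54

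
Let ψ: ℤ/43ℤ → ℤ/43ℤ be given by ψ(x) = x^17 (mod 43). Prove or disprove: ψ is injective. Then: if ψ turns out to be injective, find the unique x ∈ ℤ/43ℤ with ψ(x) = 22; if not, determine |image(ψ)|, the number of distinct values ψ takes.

Since 43 is prime, the nonzero elements of ℤ/43ℤ form a cyclic group of order 42.
As gcd(17, 42) = 1, raising to the 17th power is a bijection on this group: if x_1^17 ≡ x_2^17 then (x_1x_2^{−1})^17 = 1, and the only element of order dividing gcd(17, 42) = 1 is 1, so x_1 = x_2.
With ψ(0) = 0 this makes ψ injective on all of ℤ/43ℤ, hence bijective (finite equal-size domain and codomain). In particular ψ is injective.
Since ψ is injective, we find the preimage of 22. The inverse of x ↦ x^17 on (ℤ/43ℤ)^× is x ↦ x^5, because 17·5 = 85 = 2·42 + 1 ≡ 1 (mod 42) and x^{42} = 1 for x ≠ 0 (Fermat). So ψ⁻¹(22) = 22^5 mod 43.
Repeated squaring mod 43: 22^1 ≡ 22, 22^2 ≡ 22² = 484 ≡ 11, 22^4 ≡ 11² = 121 ≡ 35. Since 5 = 4 + 1, 22^5 ≡ 35·22: 35·22 = 770 ≡ 39. So 22^5 ≡ 39 (mod 43).
Hence ψ⁻¹(22) = 39.

39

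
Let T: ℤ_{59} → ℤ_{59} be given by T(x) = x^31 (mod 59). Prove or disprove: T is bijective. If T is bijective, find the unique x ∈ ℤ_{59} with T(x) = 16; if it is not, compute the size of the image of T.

Since 59 is prime, the nonzero elements of ℤ_{59} form a cyclic group of order 58.
As gcd(31, 58) = 1, raising to the 31st power is a bijection on this group: if x_1^31 ≡ x_2^31 then (x_1x_2^{−1})^31 = 1, and the only element of order dividing gcd(31, 58) = 1 is 1, so x_1 = x_2.
With T(0) = 0 this makes T injective on all of ℤ_{59}, hence bijective (finite equal-size domain and codomain). In particular T is bijective.
Since T is bijective, we find the preimage of 16. The inverse of x ↦ x^31 on (ℤ_{59})^× is x ↦ x^15, because 31·15 = 465 = 8·58 + 1 ≡ 1 (mod 58) and x^{58} = 1 for x ≠ 0 (Fermat). So T⁻¹(16) = 16^15 mod 59.
Repeated squaring mod 59: 16^1 ≡ 16, 16^2 ≡ 16² = 256 ≡ 20, 16^4 ≡ 20² = 400 ≡ 46, 16^8 ≡ 46² = 2116 ≡ 51. Since 15 = 8 + 4 + 2 + 1, 16^15 ≡ 51·46·20·16: 51·46 = 2346 ≡ 45, then 45·20 = 900 ≡ 15, then 15·16 = 240 ≡ 4. So 16^15 ≡ 4 (mod 59).
Hence T⁻¹(16) = 4.

4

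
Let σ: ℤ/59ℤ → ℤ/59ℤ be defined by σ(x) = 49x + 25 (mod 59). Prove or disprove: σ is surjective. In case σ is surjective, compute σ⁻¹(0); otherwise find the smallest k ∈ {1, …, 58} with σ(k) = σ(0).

Since gcd(49, 59) = 1, 49 is invertible modulo 59. Euclid's algorithm: 59 = 1·49 + 10, 49 = 4·10 + 9, 10 = 1·9 + 1; back-substituting gives 1 = 53·49 − 44·59, so 49⁻¹ ≡ 53 (mod 59).
For any y ∈ ℤ/59ℤ, x = 53(y − 25) mod 59 satisfies σ(x) = 49·53(y − 25) + 25 ≡ y (since 49·53 ≡ 1 mod 59). So every y has a preimage.
Therefore σ is surjective.
Since σ is surjective, we compute σ⁻¹(0): solve 49x + 25 ≡ 0 (mod 59), i.e. 49x ≡ 34 (mod 59).
Multiplying by 49⁻¹ = 53 gives x ≡ 53·34 = 1802 = 30·59 + 32 ≡ 32 (mod 59).
Check: σ(32) = 49·32 + 25 = 1593 = 27·59 + 0 ≡ 0 (mod 59).

32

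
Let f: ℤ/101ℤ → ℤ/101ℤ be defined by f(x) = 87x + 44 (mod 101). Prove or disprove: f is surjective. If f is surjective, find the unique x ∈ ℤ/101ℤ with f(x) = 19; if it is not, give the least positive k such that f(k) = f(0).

9

Recall: surjectivity means every element of the codomain has a preimage under f.
Since gcd(87, 101) = 1, 87 is invertible modulo 101. Euclid's algorithm: 101 = 1·87 + 14, 87 = 6·14 + 3, 14 = 4·3 + 2, 3 = 1·2 + 1; back-substituting gives 1 = 36·87 − 31·101, so 87⁻¹ ≡ 36 (mod 101).
For any y ∈ ℤ/101ℤ, x = 36(y − 44) mod 101 satisfies f(x) = 87·36(y − 44) + 44 ≡ y (since 87·36 ≡ 1 mod 101). So every y has a preimage.
So f is surjective.
Since f is surjective, we compute f⁻¹(19): solve 87x + 44 ≡ 19 (mod 101), i.e. 87x ≡ 76 (mod 101).
Multiplying by 87⁻¹ = 36 gives x ≡ 36·76 = 2736 = 27·101 + 9 ≡ 9 (mod 101).
Check: f(9) = 87·9 + 44 = 827 = 8·101 + 19 ≡ 19 (mod 101).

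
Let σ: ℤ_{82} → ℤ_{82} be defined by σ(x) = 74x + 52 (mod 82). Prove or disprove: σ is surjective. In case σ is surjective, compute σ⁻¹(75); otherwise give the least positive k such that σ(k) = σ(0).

41

Since gcd(74, 82) = 2, we have 74x ≡ 0 (mod 2) for all x, so σ(x) ≡ 0 (mod 2).
But 1 ≢ 0 (mod 2), so 1 ∈ ℤ_{82} has no preimage. So σ is not surjective.
Since σ is not surjective, we find the least positive k with σ(k) = σ(0): this means 74k ≡ 0 (mod 82), i.e. 82 ∣ 74k. Since gcd(74, 82) = 2, dividing through by 2 this holds exactly when 41 ∣ 37k, and as gcd(37, 41) = 1, exactly when 41 ∣ k.
The smallest positive such k is 41.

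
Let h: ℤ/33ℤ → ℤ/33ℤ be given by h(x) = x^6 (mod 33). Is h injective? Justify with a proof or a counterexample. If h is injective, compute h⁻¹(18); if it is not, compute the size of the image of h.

12

h(4): Repeated squaring mod 33: 4^1 ≡ 4, 4^2 ≡ 4² = 16, 4^4 ≡ 16² = 256 ≡ 25. Since 6 = 4 + 2, 4^6 ≡ 25·16: 25·16 = 400 ≡ 4. So 4^6 ≡ 4 (mod 33).
h(7): Repeated squaring mod 33: 7^1 ≡ 7, 7^2 ≡ 7² = 49 ≡ 16, 7^4 ≡ 16² = 256 ≡ 25. Since 6 = 4 + 2, 7^6 ≡ 25·16: 25·16 = 400 ≡ 4. So 7^6 ≡ 4 (mod 33).
So h(4) = h(7) = 4 while 4 ≠ 7, so h is not injective.
Since h is not injective, we determine |image(h)|. Computing x^6 mod 33 for each x (by repeated squaring, reducing mod 33 at every step), the values h(0), h(1), …, h(32) are: 0, 1, 31, 3, 4, 16, 27, 4, 25, 9, 1, 22, 12, 31, 25, 15, 16, 16, 15, 25, 31, 12, 22, 1, 9, 25, 4, 27, 16, 4, 3, 31, 1.
The distinct values are {0, 1, 3, 4, 9, 12, 15, 16, 22, 25, 27, 31}; there are 12 of them.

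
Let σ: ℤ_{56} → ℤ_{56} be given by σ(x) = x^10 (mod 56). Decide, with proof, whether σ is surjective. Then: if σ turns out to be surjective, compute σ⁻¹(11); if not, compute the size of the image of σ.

8

σ(6): Repeated squaring mod 56: 6^1 ≡ 6, 6^2 ≡ 6² = 36, 6^4 ≡ 36² = 1296 ≡ 8, 6^8 ≡ 8² = 64 ≡ 8. Since 10 = 8 + 2, 6^10 ≡ 8·36: 8·36 = 288 ≡ 8. So 6^10 ≡ 8 (mod 56).
σ(8): Repeated squaring mod 56: 8^1 ≡ 8, 8^2 ≡ 8² = 64 ≡ 8, 8^4 ≡ 8² = 64 ≡ 8, 8^8 ≡ 8² = 64 ≡ 8. Since 10 = 8 + 2, 8^10 ≡ 8·8: 8·8 = 64 ≡ 8. So 8^10 ≡ 8 (mod 56).
So σ(6) = σ(8) = 8 while 6 ≠ 8, so σ is not injective.
A non-injective map from the 56-element set ℤ_{56} to itself takes at most 55 distinct values, so it cannot be surjective. So σ is not surjective.
Since σ is not surjective, we determine |image(σ)|. Computing x^10 mod 56 for each x (by repeated squaring, reducing mod 56 at every step), the values σ(0), σ(1), …, σ(55) are: 0, 1, 16, 25, 32, 9, 8, 49, 8, 9, 32, 25, 16, 1, 0, 1, 16, 25, 32, 9, 8, 49, 8, 9, 32, 25, 16, 1, 0, 1, 16, 25, 32, 9, 8, 49, 8, 9, 32, 25, 16, 1, 0, 1, 16, 25, 32, 9, 8, 49, 8, 9, 32, 25, 16, 1.
The distinct values are {0, 1, 8, 9, 16, 25, 32, 49}; there are 8 of them.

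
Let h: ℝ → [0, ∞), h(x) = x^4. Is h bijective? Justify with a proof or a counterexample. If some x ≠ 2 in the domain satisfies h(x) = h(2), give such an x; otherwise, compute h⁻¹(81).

h(2) = 16 = (−2)^4 = h(−2) (since 4 is even), with 2 ≠ −2. So h is not injective, hence not bijective.
For the follow-up, such an x exists: taking x = −2 ∈ ℝ gives h(−2) = 16 = h(2) with −2 ≠ 2.

-2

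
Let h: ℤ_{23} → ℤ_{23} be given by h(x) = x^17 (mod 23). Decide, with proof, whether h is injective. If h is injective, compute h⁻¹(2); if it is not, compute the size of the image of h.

Since 23 is prime, the nonzero elements of ℤ_{23} form a cyclic group of order 22.
As gcd(17, 22) = 1, raising to the 17th power is a bijection on this group: if a^17 ≡ b^17 then (ab^{−1})^17 = 1, and the only element of order dividing gcd(17, 22) = 1 is 1, so a = b.
With h(0) = 0 this makes h injective on all of ℤ_{23}, hence bijective (finite equal-size domain and codomain). In particular h is injective.
Since h is injective, we find the preimage of 2. The inverse of x ↦ x^17 on (ℤ_{23})^× is x ↦ x^13, because 17·13 = 221 = 10·22 + 1 ≡ 1 (mod 22) and x^{22} = 1 for x ≠ 0 (Fermat). So h⁻¹(2) = 2^13 mod 23.
Repeated squaring mod 23: 2^1 ≡ 2, 2^2 ≡ 2² = 4, 2^4 ≡ 4² = 16, 2^8 ≡ 16² = 256 ≡ 3. Since 13 = 8 + 4 + 1, 2^13 ≡ 3·16·2: 3·16 = 48 ≡ 2, then 2·2 = 4. So 2^13 ≡ 4 (mod 23).
Hence h⁻¹(2) = 4.

4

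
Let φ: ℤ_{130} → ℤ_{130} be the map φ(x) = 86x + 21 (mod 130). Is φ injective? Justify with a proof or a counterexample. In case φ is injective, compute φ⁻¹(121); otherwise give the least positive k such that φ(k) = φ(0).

65

We have gcd(86, 130) = 2 > 1. Taking a = 0 and b = 65: φ(0) = 21 and φ(65) = 86·65 + 21 = 5611 ≡ 21 (mod 130).
So φ(0) = φ(65) while 0 ≠ 65, so φ is not injective.
Since φ is not injective, we find the least positive k with φ(k) = φ(0): this means 86k ≡ 0 (mod 130), i.e. 130 ∣ 86k. Since gcd(86, 130) = 2, dividing through by 2 this holds exactly when 65 ∣ 43k, and as gcd(43, 65) = 1, exactly when 65 ∣ k.
The smallest positive such k is 65.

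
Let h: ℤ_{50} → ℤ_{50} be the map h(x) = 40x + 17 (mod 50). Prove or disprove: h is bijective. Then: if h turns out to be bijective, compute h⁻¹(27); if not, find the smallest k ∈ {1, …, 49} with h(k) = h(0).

5

Recall: h is injective when h(x_1) = h(x_2) forces x_1 = x_2.
We have gcd(40, 50) = 10 > 1. Taking x_1 = 0 and x_2 = 5: h(0) = 17 and h(5) = 40·5 + 17 = 217 ≡ 17 (mod 50).
So h(0) = h(5) while 0 ≠ 5, hence h is not injective, hence not bijective.
Since h is not bijective, we find the least positive k with h(k) = h(0): this means 40k ≡ 0 (mod 50), i.e. 50 ∣ 40k. Since gcd(40, 50) = 10, dividing through by 10 this holds exactly when 5 ∣ 4k, and as gcd(4, 5) = 1, exactly when 5 ∣ k.
The smallest positive such k is 5.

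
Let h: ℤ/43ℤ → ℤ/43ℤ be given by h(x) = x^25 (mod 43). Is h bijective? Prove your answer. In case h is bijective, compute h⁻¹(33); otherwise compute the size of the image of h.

12

Since 43 is prime, the nonzero elements of ℤ/43ℤ form a cyclic group of order 42.
As gcd(25, 42) = 1, raising to the 25th power is a bijection on this group: if a^25 ≡ b^25 then (ab^{−1})^25 = 1, and the only element of order dividing gcd(25, 42) = 1 is 1, so a = b.
With h(0) = 0 this makes h injective on all of ℤ/43ℤ, hence bijective (finite equal-size domain and codomain). In particular h is bijective.
Since h is bijective, we find the preimage of 33. The inverse of x ↦ x^25 on (ℤ/43ℤ)^× is x ↦ x^37, because 25·37 = 925 = 22·42 + 1 ≡ 1 (mod 42) and x^{42} = 1 for x ≠ 0 (Fermat). So h⁻¹(33) = 33^37 mod 43.
Repeated squaring mod 43: 33^1 ≡ 33, 33^2 ≡ 33² = 1089 ≡ 14, 33^4 ≡ 14² = 196 ≡ 24, 33^8 ≡ 24² = 576 ≡ 17, 33^16 ≡ 17² = 289 ≡ 31, 33^32 ≡ 31² = 961 ≡ 15. Since 37 = 32 + 4 + 1, 33^37 ≡ 15·24·33: 15·24 = 360 ≡ 16, then 16·33 = 528 ≡ 12. So 33^37 ≡ 12 (mod 43).
Hence h⁻¹(33) = 12.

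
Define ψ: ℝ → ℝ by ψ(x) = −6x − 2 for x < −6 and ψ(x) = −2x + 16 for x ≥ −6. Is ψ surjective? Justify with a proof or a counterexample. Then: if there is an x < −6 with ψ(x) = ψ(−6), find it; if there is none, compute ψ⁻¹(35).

Both pieces are strictly decreasing (slopes −6 and −2), so each is injective on its own interval.
The left piece maps (−∞, −6) onto (34, ∞); the right piece maps [−6, ∞) onto (−∞, 28].
The union (34, ∞) ∪ (−∞, 28] omits the interval between 34 and 28; in particular 34 has no preimage. So ψ is not surjective.
Because the two images are disjoint, no x < −6 has ψ(x) = ψ(−6), so we compute ψ⁻¹(35): 35 lies in (34, ∞), so solve −6x − 2 = 35: x = (35 + 2)/(−6) = −37/6.

-37/6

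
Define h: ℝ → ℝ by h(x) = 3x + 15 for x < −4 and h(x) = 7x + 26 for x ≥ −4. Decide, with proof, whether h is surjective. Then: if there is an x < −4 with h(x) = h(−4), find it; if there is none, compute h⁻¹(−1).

Both pieces are strictly increasing (slopes 3 and 7), so each is injective on its own interval.
The left piece maps (−∞, −4) onto (−∞, 3); the right piece maps [−4, ∞) onto [−2, ∞).
The union (−∞, 3) ∪ [−2, ∞) covers ℝ, so h is surjective.
For the follow-up: the images overlap, so an x < −4 with h(x) = h(−4) exists. h(−4) = −2; solving 3x + 15 = −2 for x < −4 gives x = (−2 − 15)/3 = −17/3.

-17/3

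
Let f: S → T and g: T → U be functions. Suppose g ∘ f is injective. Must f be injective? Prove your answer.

Suppose f(s) = f(t). Applying g: (g ∘ f)(s) = (g ∘ f)(t). Since g ∘ f is injective, s = t. Thus f is injective.

injective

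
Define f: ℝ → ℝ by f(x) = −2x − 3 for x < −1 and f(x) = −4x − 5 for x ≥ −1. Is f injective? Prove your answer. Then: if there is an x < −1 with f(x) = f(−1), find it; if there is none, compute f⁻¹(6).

-9/2

Both pieces are strictly decreasing (slopes −2 and −4), so each is injective on its own interval.
The left piece maps (−∞, −1) onto (−1, ∞); the right piece maps [−1, ∞) onto (−∞, −1].
These images are disjoint, so no value is attained by both pieces. Hence f is injective.
Because the two images are disjoint, no x < −1 has f(x) = f(−1), so we compute f⁻¹(6): 6 lies in (−1, ∞), so solve −2x − 3 = 6: x = (6 + 3)/(−2) = −9/2.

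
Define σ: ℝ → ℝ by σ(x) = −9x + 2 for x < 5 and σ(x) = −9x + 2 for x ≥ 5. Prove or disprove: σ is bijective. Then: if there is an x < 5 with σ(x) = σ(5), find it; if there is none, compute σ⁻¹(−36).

38/9

Both pieces are strictly decreasing (slopes −9 and −9), so each is injective on its own interval.
The left piece maps (−∞, 5) onto (−43, ∞); the right piece maps [5, ∞) onto (−∞, −43].
Since −43 = −43, the images partition ℝ: σ is injective and surjective, hence bijective.
Because the two images are disjoint, no x < 5 has σ(x) = σ(5), so we compute σ⁻¹(−36): −36 lies in (−43, ∞), so solve −9x + 2 = −36: x = (−36 − 2)/(−9) = 38/9.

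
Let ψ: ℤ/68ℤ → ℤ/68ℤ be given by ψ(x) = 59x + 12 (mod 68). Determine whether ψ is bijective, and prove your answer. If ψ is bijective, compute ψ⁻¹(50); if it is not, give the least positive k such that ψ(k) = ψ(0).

26

Recall: injectivity means: for all a, b in the domain, ψ(a) = ψ(b) implies a = b.
If ψ(a) = ψ(b), then 59a ≡ 59b (mod 68). Because gcd(59, 68) = 1, we may cancel 59 to get a ≡ b (mod 68).
We now compute 59⁻¹ mod 68 explicitly. Euclid's algorithm: 68 = 1·59 + 9, 59 = 6·9 + 5, 9 = 1·5 + 4, 5 = 1·4 + 1; back-substituting gives 1 = 15·59 − 13·68, so 59⁻¹ ≡ 15 (mod 68).
For any y ∈ ℤ/68ℤ, x = 15(y − 12) mod 68 satisfies ψ(x) = 59·15(y − 12) + 12 ≡ y (since 59·15 ≡ 1 mod 68). So every y has a preimage.
So ψ is bijective.
Since ψ is bijective, we find ψ⁻¹(50): we need 59x ≡ 50 − 12 ≡ 38 (mod 68). Using 59⁻¹ = 15: x ≡ 15·38 = 570 = 8·68 + 26, so x = 26.
Check: ψ(26) = 59·26 + 12 = 1546 = 22·68 + 50 ≡ 50 (mod 68).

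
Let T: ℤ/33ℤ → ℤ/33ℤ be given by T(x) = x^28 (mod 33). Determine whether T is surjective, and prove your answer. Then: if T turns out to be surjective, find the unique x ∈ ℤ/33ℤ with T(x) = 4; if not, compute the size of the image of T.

12

T(4): Repeated squaring mod 33: 4^1 ≡ 4, 4^2 ≡ 4² = 16, 4^4 ≡ 16² = 256 ≡ 25, 4^8 ≡ 25² = 625 ≡ 31, 4^16 ≡ 31² = 961 ≡ 4. Since 28 = 16 + 8 + 4, 4^28 ≡ 4·31·25: 4·31 = 124 ≡ 25, then 25·25 = 625 ≡ 31. So 4^28 ≡ 31 (mod 33).
T(7): Repeated squaring mod 33: 7^1 ≡ 7, 7^2 ≡ 7² = 49 ≡ 16, 7^4 ≡ 16² = 256 ≡ 25, 7^8 ≡ 25² = 625 ≡ 31, 7^16 ≡ 31² = 961 ≡ 4. Since 28 = 16 + 8 + 4, 7^28 ≡ 4·31·25: 4·31 = 124 ≡ 25, then 25·25 = 625 ≡ 31. So 7^28 ≡ 31 (mod 33).
So T(4) = T(7) = 31 while 4 ≠ 7, so T is not injective.
A non-injective map from the 33-element set ℤ/33ℤ to itself takes at most 32 distinct values, so it cannot be surjective. Thus T is not surjective.
Since T is not surjective, we determine |image(T)|. Computing x^28 mod 33 for each x (by repeated squaring, reducing mod 33 at every step), the values T(0), T(1), …, T(32) are: 0, 1, 25, 27, 31, 4, 15, 31, 16, 3, 1, 22, 12, 25, 16, 9, 4, 4, 9, 16, 25, 12, 22, 1, 3, 16, 31, 15, 4, 31, 27, 25, 1.
The distinct values are {0, 1, 3, 4, 9, 12, 15, 16, 22, 25, 27, 31}; there are 12 of them.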